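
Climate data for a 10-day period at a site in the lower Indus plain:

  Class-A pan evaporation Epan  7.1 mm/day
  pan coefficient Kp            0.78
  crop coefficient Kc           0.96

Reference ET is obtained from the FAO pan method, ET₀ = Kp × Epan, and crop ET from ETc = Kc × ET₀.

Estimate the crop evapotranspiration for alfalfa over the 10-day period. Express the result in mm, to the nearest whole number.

ET₀ = 0.78 × 7.1 = 5.5380 mm/d
ETc = Kc × ET₀ = 0.96 × 5.5380 = 5.3165 mm/d
Over 10 days: 5.3165 × 10 = 53.165 mm

53 mm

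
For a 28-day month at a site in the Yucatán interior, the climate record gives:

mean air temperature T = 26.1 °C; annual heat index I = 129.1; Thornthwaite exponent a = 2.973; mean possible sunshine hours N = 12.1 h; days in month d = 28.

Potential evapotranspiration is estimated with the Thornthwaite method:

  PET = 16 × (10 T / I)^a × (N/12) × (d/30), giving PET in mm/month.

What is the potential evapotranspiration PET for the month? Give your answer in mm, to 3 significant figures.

122 mm

10T/I = 10 × 26.1 / 129.1 = 2.0217
(10T/I)^a = 2.0217^2.973 = 8.1077
Uncorrected PET = 16 × 8.1077 = 129.723 mm
Correction = (N/12)(d/30) = (12.1/12)(28/30) = 0.9411
PET = 129.723 × 0.9411 = 122.082 mm/month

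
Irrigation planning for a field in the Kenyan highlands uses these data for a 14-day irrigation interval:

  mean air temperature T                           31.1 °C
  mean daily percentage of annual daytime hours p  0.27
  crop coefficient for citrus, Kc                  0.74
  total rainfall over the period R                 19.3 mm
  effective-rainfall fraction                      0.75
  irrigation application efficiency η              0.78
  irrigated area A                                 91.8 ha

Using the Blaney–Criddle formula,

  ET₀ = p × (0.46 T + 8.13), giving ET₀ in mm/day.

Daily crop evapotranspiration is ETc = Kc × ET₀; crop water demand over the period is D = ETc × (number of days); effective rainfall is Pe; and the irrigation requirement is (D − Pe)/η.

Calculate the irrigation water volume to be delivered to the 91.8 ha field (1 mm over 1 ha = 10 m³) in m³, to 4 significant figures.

ET₀ = 0.27 × (0.46 × 31.1 + 8.13) = 0.27 × 22.436 = 6.0577 mm/d
ETc = Kc × ET₀ = 0.74 × 6.0577 = 4.4827 mm/d
Crop demand D = ETc × 14 d = 4.4827 × 14 = 62.758 mm
Pe = 0.75 × 19.3 = 14.475 mm
D − Pe = 62.758 − 14.475 = 48.283 mm
Gross irrigation = 48.283 / 0.78 = 61.901 mm
Volume = 61.901 mm × 91.8 ha × 10 = 56825.1 m³

56830 m³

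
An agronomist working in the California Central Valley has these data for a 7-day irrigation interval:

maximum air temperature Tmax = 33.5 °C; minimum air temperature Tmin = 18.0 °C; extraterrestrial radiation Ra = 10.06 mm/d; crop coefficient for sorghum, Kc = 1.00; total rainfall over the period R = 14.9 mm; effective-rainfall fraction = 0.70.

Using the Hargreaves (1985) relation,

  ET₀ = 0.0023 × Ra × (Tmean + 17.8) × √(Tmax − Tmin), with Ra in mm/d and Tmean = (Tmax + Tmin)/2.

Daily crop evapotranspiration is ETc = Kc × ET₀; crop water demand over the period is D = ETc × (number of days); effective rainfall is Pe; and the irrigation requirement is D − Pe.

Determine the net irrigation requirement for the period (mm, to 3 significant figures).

Tmean = (33.5 + 18.0)/2 = 25.75 °C
ET₀ = 0.0023 × 10.06 × (25.75 + 17.8) × √15.5 = 0.0023 × 10.06 × 43.55 × 3.9370 = 3.9672 mm/d
ETc = Kc × ET₀ = 1.00 × 3.9672 = 3.9672 mm/d
Crop demand D = ETc × 7 d = 3.9672 × 7 = 27.770 mm
Pe = 0.70 × 14.9 = 10.430 mm
D − Pe = 27.770 − 10.430 = 17.340 mm

17.3 mm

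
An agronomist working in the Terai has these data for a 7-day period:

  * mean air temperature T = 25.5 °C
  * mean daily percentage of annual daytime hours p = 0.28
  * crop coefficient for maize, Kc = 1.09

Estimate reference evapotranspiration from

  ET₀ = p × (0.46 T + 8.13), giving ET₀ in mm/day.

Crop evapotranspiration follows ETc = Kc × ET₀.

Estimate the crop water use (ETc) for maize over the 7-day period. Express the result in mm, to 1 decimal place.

ET₀ = 0.28 × (0.46 × 25.5 + 8.13) = 0.28 × 19.860 = 5.5608 mm/d
ETc = Kc × ET₀ = 1.09 × 5.5608 = 6.0613 mm/d
Over 7 days: 6.0613 × 7 = 42.429 mm

42.4 mm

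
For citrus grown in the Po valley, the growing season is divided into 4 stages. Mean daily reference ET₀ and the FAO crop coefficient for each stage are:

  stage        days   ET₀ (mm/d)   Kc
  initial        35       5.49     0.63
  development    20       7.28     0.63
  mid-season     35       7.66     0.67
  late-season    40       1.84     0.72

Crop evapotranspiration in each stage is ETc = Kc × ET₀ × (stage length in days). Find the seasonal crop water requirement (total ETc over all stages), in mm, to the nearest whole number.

initial: 0.63 × 5.49 × 35 = 121.05 mm
development: 0.63 × 7.28 × 20 = 91.73 mm
mid-season: 0.67 × 7.66 × 35 = 179.63 mm
late-season: 0.72 × 1.84 × 40 = 52.99 mm
Seasonal total = 445.40 mm

445 mm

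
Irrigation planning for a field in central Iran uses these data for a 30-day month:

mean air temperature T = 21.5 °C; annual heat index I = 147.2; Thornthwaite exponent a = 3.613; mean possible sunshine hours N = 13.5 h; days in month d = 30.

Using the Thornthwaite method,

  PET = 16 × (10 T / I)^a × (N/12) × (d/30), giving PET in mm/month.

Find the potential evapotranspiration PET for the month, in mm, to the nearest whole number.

10T/I = 10 × 21.5 / 147.2 = 1.4606
(10T/I)^a = 1.4606^3.613 = 3.9305
Uncorrected PET = 16 × 3.9305 = 62.888 mm
Correction = (N/12)(d/30) = (13.5/12)(30/30) = 1.1250
PET = 62.888 × 1.1250 = 70.749 mm/month

71 mm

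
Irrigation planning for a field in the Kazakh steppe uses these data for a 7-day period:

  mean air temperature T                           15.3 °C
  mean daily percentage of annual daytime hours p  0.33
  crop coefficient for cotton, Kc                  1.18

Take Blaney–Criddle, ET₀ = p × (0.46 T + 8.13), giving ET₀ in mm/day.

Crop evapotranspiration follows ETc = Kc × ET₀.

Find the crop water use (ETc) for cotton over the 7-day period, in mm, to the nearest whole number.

41 mm

ET₀ = 0.33 × (0.46 × 15.3 + 8.13) = 0.33 × 15.168 = 5.0054 mm/d
ETc = Kc × ET₀ = 1.18 × 5.0054 = 5.9064 mm/d
Over 7 days: 5.9064 × 7 = 41.345 mm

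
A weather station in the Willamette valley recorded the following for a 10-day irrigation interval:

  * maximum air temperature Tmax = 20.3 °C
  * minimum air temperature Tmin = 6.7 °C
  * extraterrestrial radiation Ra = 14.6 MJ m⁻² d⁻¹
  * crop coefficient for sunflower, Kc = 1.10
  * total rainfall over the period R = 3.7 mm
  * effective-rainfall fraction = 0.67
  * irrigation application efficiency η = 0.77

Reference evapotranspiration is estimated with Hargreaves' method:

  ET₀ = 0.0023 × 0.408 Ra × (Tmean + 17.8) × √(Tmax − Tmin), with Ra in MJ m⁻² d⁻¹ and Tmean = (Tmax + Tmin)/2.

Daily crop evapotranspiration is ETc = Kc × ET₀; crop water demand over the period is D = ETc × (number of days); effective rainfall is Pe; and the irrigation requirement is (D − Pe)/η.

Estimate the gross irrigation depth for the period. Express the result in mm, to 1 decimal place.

Tmean = (20.3 + 6.7)/2 = 13.50 °C
0.408 Ra = 0.408 × 14.6 = 5.9568 mm/d equivalent
ET₀ = 0.0023 × 5.9568 × (13.50 + 17.8) × √13.6 = 0.0023 × 5.9568 × 31.30 × 3.6878 = 1.5814 mm/d
ETc = Kc × ET₀ = 1.10 × 1.5814 = 1.7395 mm/d
Crop demand D = ETc × 10 d = 1.7395 × 10 = 17.395 mm
Pe = 0.67 × 3.7 = 2.479 mm
D − Pe = 17.395 − 2.479 = 14.916 mm
Gross irrigation = 14.916 / 0.77 = 19.371 mm

19.4 mm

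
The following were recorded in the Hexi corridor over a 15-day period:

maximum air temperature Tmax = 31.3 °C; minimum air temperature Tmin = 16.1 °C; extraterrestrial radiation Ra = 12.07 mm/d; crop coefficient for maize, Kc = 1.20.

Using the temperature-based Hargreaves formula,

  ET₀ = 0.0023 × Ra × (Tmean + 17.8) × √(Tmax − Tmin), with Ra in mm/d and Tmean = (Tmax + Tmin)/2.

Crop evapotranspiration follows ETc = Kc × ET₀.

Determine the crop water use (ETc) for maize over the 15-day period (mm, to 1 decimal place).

80.8 mm

Tmean = (31.3 + 16.1)/2 = 23.70 °C
ET₀ = 0.0023 × 12.07 × (23.70 + 17.8) × √15.2 = 0.0023 × 12.07 × 41.50 × 3.8987 = 4.4916 mm/d
ETc = Kc × ET₀ = 1.20 × 4.4916 = 5.3899 mm/d
Over 15 days: 5.3899 × 15 = 80.849 mm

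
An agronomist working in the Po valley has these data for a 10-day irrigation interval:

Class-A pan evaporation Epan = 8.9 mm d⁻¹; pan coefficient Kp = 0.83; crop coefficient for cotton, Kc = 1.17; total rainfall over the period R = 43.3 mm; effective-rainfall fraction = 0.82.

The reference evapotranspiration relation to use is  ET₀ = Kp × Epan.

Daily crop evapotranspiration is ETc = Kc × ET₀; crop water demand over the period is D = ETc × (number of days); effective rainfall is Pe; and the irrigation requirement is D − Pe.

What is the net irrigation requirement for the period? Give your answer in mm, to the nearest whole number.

51 mm

ET₀ = 0.83 × 8.9 = 7.3870 mm/d
ETc = Kc × ET₀ = 1.17 × 7.3870 = 8.6428 mm/d
Crop demand D = ETc × 10 d = 8.6428 × 10 = 86.428 mm
Pe = 0.82 × 43.3 = 35.506 mm
D − Pe = 86.428 − 35.506 = 50.922 mm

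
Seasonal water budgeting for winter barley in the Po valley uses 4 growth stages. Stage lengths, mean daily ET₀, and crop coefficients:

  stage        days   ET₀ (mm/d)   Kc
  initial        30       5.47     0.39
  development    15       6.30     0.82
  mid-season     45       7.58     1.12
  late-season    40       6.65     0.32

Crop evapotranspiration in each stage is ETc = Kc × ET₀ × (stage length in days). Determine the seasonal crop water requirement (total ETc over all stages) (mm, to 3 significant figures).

609 mm

initial: 0.39 × 5.47 × 30 = 64.00 mm
development: 0.82 × 6.30 × 15 = 77.49 mm
mid-season: 1.12 × 7.58 × 45 = 382.03 mm
late-season: 0.32 × 6.65 × 40 = 85.12 mm
Seasonal total = 608.64 mm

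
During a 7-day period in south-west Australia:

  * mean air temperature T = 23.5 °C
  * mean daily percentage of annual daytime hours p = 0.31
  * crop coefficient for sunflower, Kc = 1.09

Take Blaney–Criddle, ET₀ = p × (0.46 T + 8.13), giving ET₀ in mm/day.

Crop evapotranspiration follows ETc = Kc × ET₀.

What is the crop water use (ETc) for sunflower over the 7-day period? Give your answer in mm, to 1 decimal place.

ET₀ = 0.31 × (0.46 × 23.5 + 8.13) = 0.31 × 18.940 = 5.8714 mm/d
ETc = Kc × ET₀ = 1.09 × 5.8714 = 6.3998 mm/d
Over 7 days: 6.3998 × 7 = 44.799 mm

44.8 mm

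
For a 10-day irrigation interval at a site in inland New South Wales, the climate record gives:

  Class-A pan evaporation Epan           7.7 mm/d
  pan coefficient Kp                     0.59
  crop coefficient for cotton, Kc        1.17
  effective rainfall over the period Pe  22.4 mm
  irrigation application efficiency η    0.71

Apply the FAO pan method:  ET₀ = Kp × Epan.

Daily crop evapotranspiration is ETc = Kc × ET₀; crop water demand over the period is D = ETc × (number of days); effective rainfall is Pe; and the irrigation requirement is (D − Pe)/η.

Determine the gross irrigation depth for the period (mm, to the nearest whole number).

ET₀ = 0.59 × 7.7 = 4.5430 mm/d
ETc = Kc × ET₀ = 1.17 × 4.5430 = 5.3153 mm/d
Crop demand D = ETc × 10 d = 5.3153 × 10 = 53.153 mm
D − Pe = 53.153 − 22.4 = 30.753 mm
Gross irrigation = 30.753 / 0.71 = 43.314 mm

43 mm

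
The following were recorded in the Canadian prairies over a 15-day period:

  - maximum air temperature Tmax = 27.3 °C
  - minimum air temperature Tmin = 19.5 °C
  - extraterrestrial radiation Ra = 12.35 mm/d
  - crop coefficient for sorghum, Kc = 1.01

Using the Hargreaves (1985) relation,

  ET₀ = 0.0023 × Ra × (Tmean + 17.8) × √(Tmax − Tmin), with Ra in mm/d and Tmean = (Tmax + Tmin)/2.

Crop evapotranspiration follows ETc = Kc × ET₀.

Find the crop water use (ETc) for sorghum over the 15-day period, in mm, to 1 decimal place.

Tmean = (27.3 + 19.5)/2 = 23.40 °C
ET₀ = 0.0023 × 12.35 × (23.40 + 17.8) × √7.8 = 0.0023 × 12.35 × 41.20 × 2.7928 = 3.2684 mm/d
ETc = Kc × ET₀ = 1.01 × 3.2684 = 3.3011 mm/d
Over 15 days: 3.3011 × 15 = 49.517 mm

49.5 mm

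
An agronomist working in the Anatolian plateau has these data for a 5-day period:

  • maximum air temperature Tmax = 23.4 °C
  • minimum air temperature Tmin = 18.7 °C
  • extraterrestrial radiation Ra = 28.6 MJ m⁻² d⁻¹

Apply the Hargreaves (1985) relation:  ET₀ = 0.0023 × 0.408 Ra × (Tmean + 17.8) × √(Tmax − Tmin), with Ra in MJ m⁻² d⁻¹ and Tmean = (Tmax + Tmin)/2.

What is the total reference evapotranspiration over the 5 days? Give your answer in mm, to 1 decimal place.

Tmean = (23.4 + 18.7)/2 = 21.05 °C
0.408 Ra = 0.408 × 28.6 = 11.6688 mm/d equivalent
ET₀ = 0.0023 × 11.6688 × (21.05 + 17.8) × √4.7 = 0.0023 × 11.6688 × 38.85 × 2.1679 = 2.2604 mm/d
Over 5 days: 2.2604 × 5 = 11.302 mm

11.3 mm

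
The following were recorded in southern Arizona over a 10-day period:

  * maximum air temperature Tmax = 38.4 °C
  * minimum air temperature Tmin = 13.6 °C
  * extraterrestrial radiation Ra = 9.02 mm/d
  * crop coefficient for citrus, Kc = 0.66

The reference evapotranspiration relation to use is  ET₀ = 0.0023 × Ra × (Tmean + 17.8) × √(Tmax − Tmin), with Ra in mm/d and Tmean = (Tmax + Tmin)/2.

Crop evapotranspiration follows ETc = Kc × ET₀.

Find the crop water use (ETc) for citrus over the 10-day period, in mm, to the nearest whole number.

30 mm

Tmean = (38.4 + 13.6)/2 = 26.00 °C
ET₀ = 0.0023 × 9.02 × (26.00 + 17.8) × √24.8 = 0.0023 × 9.02 × 43.80 × 4.9800 = 4.5252 mm/d
ETc = Kc × ET₀ = 0.66 × 4.5252 = 2.9866 mm/d
Over 10 days: 2.9866 × 10 = 29.866 mm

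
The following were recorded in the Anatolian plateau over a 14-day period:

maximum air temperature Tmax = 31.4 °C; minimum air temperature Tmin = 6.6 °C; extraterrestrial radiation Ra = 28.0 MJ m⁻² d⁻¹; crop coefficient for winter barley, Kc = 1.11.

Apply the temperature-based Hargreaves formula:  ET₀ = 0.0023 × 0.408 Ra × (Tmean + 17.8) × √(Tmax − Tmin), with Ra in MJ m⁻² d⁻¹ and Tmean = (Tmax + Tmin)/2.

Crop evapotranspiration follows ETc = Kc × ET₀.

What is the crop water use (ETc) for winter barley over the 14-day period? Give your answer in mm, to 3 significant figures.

Tmean = (31.4 + 6.6)/2 = 19.00 °C
0.408 Ra = 0.408 × 28.0 = 11.4240 mm/d equivalent
ET₀ = 0.0023 × 11.4240 × (19.00 + 17.8) × √24.8 = 0.0023 × 11.4240 × 36.80 × 4.9800 = 4.8153 mm/d
ETc = Kc × ET₀ = 1.11 × 4.8153 = 5.3450 mm/d
Over 14 days: 5.3450 × 14 = 74.830 mm

74.8 mm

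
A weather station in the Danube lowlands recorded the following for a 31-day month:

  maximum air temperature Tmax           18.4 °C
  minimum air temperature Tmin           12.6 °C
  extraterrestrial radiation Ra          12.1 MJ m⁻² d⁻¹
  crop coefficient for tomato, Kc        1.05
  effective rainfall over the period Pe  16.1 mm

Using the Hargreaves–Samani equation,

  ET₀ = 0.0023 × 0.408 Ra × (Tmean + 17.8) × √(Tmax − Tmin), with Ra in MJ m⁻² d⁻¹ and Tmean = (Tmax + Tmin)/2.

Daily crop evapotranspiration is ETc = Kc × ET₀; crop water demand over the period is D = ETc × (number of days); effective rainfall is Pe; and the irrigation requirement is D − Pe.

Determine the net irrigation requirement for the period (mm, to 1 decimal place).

13.5 mm

Tmean = (18.4 + 12.6)/2 = 15.50 °C
0.408 Ra = 0.408 × 12.1 = 4.9368 mm/d equivalent
ET₀ = 0.0023 × 4.9368 × (15.50 + 17.8) × √5.8 = 0.0023 × 4.9368 × 33.30 × 2.4083 = 0.9106 mm/d
ETc = Kc × ET₀ = 1.05 × 0.9106 = 0.9561 mm/d
Crop demand D = ETc × 31 d = 0.9561 × 31 = 29.639 mm
D − Pe = 29.639 − 16.1 = 13.539 mm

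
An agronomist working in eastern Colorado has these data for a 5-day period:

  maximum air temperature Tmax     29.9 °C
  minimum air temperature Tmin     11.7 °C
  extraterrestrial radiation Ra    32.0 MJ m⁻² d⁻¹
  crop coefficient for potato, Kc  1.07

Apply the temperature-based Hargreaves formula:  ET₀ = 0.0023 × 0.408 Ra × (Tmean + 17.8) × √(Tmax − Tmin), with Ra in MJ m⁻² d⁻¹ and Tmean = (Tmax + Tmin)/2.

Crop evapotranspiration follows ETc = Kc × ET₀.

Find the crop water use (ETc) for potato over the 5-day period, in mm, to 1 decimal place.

Tmean = (29.9 + 11.7)/2 = 20.80 °C
0.408 Ra = 0.408 × 32.0 = 13.0560 mm/d equivalent
ET₀ = 0.0023 × 13.0560 × (20.80 + 17.8) × √18.2 = 0.0023 × 13.0560 × 38.60 × 4.2661 = 4.9449 mm/d
ETc = Kc × ET₀ = 1.07 × 4.9449 = 5.2910 mm/d
Over 5 days: 5.2910 × 5 = 26.455 mm

26.5 mm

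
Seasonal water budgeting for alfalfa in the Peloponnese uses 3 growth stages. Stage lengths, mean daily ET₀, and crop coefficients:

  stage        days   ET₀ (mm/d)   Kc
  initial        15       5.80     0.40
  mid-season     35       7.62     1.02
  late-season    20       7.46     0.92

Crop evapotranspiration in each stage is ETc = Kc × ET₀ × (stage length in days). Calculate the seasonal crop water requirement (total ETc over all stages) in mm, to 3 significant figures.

444 mm

initial: 0.40 × 5.80 × 15 = 34.80 mm
mid-season: 1.02 × 7.62 × 35 = 272.03 mm
late-season: 0.92 × 7.46 × 20 = 137.26 mm
Seasonal total = 444.09 mm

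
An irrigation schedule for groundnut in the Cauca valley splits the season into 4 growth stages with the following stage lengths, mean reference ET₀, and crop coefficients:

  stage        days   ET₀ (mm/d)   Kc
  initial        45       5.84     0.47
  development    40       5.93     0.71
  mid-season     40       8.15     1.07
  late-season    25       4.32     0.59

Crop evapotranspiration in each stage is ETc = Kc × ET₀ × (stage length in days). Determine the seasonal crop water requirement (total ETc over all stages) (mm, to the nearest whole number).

initial: 0.47 × 5.84 × 45 = 123.52 mm
development: 0.71 × 5.93 × 40 = 168.41 mm
mid-season: 1.07 × 8.15 × 40 = 348.82 mm
late-season: 0.59 × 4.32 × 25 = 63.72 mm
Seasonal total = 704.47 mm

704 mm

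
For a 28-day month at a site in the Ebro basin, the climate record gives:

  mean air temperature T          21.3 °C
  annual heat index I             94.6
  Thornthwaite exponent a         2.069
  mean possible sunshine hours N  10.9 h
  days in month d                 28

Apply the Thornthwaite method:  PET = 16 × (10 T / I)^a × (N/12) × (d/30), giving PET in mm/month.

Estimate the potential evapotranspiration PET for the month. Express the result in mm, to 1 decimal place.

10T/I = 10 × 21.3 / 94.6 = 2.2516
(10T/I)^a = 2.2516^2.069 = 5.3617
Uncorrected PET = 16 × 5.3617 = 85.787 mm
Correction = (N/12)(d/30) = (10.9/12)(28/30) = 0.8478
PET = 85.787 × 0.8478 = 72.730 mm/month

72.7 mm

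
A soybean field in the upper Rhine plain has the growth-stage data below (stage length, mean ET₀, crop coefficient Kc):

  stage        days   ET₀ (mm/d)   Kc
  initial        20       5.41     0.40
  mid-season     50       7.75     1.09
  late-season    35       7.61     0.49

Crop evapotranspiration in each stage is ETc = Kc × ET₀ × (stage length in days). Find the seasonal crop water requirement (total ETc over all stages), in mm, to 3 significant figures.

initial: 0.40 × 5.41 × 20 = 43.28 mm
mid-season: 1.09 × 7.75 × 50 = 422.38 mm
late-season: 0.49 × 7.61 × 35 = 130.51 mm
Seasonal total = 596.17 mm

596 mm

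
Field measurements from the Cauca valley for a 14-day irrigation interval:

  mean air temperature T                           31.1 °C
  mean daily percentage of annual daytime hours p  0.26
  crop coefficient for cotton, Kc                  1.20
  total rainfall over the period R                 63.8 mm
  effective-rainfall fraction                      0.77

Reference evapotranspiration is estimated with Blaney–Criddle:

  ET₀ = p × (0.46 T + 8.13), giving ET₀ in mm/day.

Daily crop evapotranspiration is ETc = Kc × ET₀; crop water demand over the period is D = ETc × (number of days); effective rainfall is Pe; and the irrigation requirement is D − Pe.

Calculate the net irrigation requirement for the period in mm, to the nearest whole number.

49 mm

ET₀ = 0.26 × (0.46 × 31.1 + 8.13) = 0.26 × 22.436 = 5.8334 mm/d
ETc = Kc × ET₀ = 1.20 × 5.8334 = 7.0001 mm/d
Crop demand D = ETc × 14 d = 7.0001 × 14 = 98.001 mm
Pe = 0.77 × 63.8 = 49.126 mm
D − Pe = 98.001 − 49.126 = 48.875 mm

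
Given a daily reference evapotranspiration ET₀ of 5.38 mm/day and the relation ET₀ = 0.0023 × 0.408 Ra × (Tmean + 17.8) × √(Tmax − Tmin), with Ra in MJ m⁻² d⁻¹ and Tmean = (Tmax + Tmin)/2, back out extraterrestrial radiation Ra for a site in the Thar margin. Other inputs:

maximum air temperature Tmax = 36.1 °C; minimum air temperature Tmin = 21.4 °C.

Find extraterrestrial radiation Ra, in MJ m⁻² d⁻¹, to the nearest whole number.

32 MJ m⁻² d⁻¹

Tmean = (36.1+21.4)/2 = 28.75 °C; ΔT = 14.7
Ra = ET₀ / [0.0023 × 0.408 × (Tmean+17.8) × √ΔT]
   = 5.38 / (0.0023 × 0.408 × 46.55 × 3.8341) = 32.123 MJ m⁻² d⁻¹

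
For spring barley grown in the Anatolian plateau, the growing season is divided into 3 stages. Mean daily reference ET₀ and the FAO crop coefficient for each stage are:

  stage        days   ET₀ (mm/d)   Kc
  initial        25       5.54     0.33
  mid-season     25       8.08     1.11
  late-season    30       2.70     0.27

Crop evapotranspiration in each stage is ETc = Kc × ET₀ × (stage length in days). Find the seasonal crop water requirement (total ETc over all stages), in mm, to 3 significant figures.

292 mm

initial: 0.33 × 5.54 × 25 = 45.71 mm
mid-season: 1.11 × 8.08 × 25 = 224.22 mm
late-season: 0.27 × 2.70 × 30 = 21.87 mm
Seasonal total = 291.80 mm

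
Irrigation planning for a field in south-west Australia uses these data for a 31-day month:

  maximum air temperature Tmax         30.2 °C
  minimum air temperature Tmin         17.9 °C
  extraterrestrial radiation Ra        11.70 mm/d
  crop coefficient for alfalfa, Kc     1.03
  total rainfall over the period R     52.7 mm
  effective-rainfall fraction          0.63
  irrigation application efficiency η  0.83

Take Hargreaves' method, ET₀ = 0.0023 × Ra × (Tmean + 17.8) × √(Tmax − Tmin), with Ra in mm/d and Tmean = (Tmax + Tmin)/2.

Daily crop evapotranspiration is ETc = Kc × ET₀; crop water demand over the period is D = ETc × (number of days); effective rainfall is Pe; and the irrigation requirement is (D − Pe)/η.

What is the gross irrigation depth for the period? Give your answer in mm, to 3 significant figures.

Tmean = (30.2 + 17.9)/2 = 24.05 °C
ET₀ = 0.0023 × 11.70 × (24.05 + 17.8) × √12.3 = 0.0023 × 11.70 × 41.85 × 3.5071 = 3.9496 mm/d
ETc = Kc × ET₀ = 1.03 × 3.9496 = 4.0681 mm/d
Crop demand D = ETc × 31 d = 4.0681 × 31 = 126.111 mm
Pe = 0.63 × 52.7 = 33.201 mm
D − Pe = 126.111 − 33.201 = 92.910 mm
Gross irrigation = 92.910 / 0.83 = 111.940 mm

112 mm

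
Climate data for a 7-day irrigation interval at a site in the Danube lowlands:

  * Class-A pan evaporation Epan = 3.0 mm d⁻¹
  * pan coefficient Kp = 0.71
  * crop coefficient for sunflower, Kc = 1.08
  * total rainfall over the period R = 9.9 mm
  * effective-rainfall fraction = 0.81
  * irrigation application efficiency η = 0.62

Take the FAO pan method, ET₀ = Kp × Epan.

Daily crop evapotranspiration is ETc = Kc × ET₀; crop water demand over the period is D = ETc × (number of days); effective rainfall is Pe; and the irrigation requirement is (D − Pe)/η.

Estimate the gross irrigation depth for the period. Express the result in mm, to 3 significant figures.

13.0 mm

ET₀ = 0.71 × 3.0 = 2.1300 mm/d
ETc = Kc × ET₀ = 1.08 × 2.1300 = 2.3004 mm/d
Crop demand D = ETc × 7 d = 2.3004 × 7 = 16.103 mm
Pe = 0.81 × 9.9 = 8.019 mm
D − Pe = 16.103 − 8.019 = 8.084 mm
Gross irrigation = 8.084 / 0.62 = 13.039 mm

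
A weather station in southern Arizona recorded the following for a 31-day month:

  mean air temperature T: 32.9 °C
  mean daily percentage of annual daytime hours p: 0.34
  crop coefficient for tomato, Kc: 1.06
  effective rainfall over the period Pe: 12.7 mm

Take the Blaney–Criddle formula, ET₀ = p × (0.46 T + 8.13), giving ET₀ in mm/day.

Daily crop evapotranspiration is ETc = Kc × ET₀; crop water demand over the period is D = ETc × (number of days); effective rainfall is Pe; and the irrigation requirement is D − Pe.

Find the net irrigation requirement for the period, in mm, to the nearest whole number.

ET₀ = 0.34 × (0.46 × 32.9 + 8.13) = 0.34 × 23.264 = 7.9098 mm/d
ETc = Kc × ET₀ = 1.06 × 7.9098 = 8.3844 mm/d
Crop demand D = ETc × 31 d = 8.3844 × 31 = 259.916 mm
D − Pe = 259.916 − 12.7 = 247.216 mm

247 mm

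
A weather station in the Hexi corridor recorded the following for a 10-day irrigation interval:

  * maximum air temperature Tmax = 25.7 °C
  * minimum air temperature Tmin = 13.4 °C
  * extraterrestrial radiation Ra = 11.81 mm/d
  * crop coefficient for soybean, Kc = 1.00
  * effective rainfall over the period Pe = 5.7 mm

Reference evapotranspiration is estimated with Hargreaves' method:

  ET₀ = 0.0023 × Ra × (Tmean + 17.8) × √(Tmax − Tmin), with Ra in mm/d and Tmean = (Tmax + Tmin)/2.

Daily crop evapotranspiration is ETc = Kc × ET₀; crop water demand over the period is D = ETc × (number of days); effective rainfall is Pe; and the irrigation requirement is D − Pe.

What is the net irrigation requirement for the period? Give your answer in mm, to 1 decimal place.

Tmean = (25.7 + 13.4)/2 = 19.55 °C
ET₀ = 0.0023 × 11.81 × (19.55 + 17.8) × √12.3 = 0.0023 × 11.81 × 37.35 × 3.5071 = 3.5581 mm/d
ETc = Kc × ET₀ = 1.00 × 3.5581 = 3.5581 mm/d
Crop demand D = ETc × 10 d = 3.5581 × 10 = 35.581 mm
D − Pe = 35.581 − 5.7 = 29.881 mm

29.9 mm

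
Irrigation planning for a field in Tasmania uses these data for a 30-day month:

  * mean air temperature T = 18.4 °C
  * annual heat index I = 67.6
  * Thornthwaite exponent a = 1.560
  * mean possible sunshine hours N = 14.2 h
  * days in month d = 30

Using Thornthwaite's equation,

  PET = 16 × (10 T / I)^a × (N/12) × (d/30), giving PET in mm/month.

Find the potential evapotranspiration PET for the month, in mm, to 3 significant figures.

90.3 mm

10T/I = 10 × 18.4 / 67.6 = 2.7219
(10T/I)^a = 2.7219^1.560 = 4.7687
Uncorrected PET = 16 × 4.7687 = 76.299 mm
Correction = (N/12)(d/30) = (14.2/12)(30/30) = 1.1833
PET = 76.299 × 1.1833 = 90.285 mm/month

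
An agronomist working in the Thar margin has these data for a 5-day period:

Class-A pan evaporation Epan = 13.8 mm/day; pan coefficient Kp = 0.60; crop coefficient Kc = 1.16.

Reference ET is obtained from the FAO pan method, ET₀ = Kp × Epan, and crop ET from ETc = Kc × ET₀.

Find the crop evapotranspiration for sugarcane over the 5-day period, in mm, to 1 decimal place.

ET₀ = 0.60 × 13.8 = 8.2800 mm/d
ETc = Kc × ET₀ = 1.16 × 8.2800 = 9.6048 mm/d
Over 5 days: 9.6048 × 5 = 48.024 mm

48.0 mm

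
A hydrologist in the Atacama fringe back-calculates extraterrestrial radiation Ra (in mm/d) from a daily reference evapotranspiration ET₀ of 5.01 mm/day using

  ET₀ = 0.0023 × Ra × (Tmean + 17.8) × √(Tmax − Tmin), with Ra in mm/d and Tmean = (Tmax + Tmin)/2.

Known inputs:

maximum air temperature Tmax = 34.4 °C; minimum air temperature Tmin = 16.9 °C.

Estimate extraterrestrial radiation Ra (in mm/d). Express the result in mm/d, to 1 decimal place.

Tmean = 25.65 °C; √ΔT = 4.1833
Ra = ET₀ / [0.0023 × (Tmean+17.8) × √ΔT] = 5.01 / (0.0023 × 43.45 × 4.1833) = 11.984 mm/d

12.0 mm/d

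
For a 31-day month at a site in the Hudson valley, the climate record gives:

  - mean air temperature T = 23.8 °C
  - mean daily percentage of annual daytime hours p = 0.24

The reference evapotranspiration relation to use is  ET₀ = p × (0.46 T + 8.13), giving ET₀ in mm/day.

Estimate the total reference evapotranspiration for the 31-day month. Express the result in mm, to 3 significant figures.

ET₀ = 0.24 × (0.46 × 23.8 + 8.13) = 0.24 × 19.078 = 4.5787 mm/d
Monthly total = 4.5787 × 31 = 141.940 mm

142 mm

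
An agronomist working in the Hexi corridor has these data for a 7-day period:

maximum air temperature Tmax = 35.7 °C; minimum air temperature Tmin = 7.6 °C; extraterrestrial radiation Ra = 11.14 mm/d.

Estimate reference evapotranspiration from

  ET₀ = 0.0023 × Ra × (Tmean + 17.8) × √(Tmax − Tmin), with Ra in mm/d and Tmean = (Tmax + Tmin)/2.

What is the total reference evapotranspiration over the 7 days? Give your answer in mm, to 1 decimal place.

Tmean = (35.7 + 7.6)/2 = 21.65 °C
ET₀ = 0.0023 × 11.14 × (21.65 + 17.8) × √28.1 = 0.0023 × 11.14 × 39.45 × 5.3009 = 5.3581 mm/d
Over 7 days: 5.3581 × 7 = 37.507 mm

37.5 mm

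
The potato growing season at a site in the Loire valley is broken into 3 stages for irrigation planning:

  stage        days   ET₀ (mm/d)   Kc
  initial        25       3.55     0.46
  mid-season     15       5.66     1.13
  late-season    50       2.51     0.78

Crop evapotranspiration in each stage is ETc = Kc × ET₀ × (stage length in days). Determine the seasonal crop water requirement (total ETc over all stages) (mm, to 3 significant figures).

235 mm

initial: 0.46 × 3.55 × 25 = 40.83 mm
mid-season: 1.13 × 5.66 × 15 = 95.94 mm
late-season: 0.78 × 2.51 × 50 = 97.89 mm
Seasonal total = 234.66 mm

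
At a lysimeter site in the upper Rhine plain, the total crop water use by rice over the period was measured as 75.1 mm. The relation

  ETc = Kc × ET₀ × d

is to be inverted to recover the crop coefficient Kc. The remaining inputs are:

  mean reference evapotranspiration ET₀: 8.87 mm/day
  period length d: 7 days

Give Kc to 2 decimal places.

1.21

ETc = Kc × ET₀ × d  ⇒  Kc = ETc / (ET₀ × d)
Kc = 75.1 / (8.87 × 7) = 75.1 / 62.09 = 1.2095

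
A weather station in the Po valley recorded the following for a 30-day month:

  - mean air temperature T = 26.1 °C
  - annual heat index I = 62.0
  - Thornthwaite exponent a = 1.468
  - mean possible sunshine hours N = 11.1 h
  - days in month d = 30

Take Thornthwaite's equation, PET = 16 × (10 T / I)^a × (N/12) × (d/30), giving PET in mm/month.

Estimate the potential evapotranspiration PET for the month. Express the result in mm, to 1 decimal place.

10T/I = 10 × 26.1 / 62.0 = 4.2097
(10T/I)^a = 4.2097^1.468 = 8.2490
Uncorrected PET = 16 × 8.2490 = 131.984 mm
Correction = (N/12)(d/30) = (11.1/12)(30/30) = 0.9250
PET = 131.984 × 0.9250 = 122.085 mm/month

122.1 mm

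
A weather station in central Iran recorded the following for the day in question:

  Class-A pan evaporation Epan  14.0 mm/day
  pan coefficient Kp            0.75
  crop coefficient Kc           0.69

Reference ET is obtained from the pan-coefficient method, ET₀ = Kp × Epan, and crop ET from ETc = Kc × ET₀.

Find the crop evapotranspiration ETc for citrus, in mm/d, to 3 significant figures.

ET₀ = 0.75 × 14.0 = 10.5000 mm/d
ETc = Kc × ET₀ = 0.69 × 10.5000 = 7.2450 mm/d

7.25 mm/d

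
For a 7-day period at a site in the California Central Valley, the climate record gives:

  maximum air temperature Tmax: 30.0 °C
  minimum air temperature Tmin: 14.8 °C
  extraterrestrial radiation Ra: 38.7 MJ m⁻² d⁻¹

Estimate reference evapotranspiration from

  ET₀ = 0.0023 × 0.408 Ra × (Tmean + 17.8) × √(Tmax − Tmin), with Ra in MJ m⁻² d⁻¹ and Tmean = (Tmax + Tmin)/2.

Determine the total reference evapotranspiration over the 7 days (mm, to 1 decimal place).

39.8 mm

Tmean = (30.0 + 14.8)/2 = 22.40 °C
0.408 Ra = 0.408 × 38.7 = 15.7896 mm/d equivalent
ET₀ = 0.0023 × 15.7896 × (22.40 + 17.8) × √15.2 = 0.0023 × 15.7896 × 40.20 × 3.8987 = 5.6917 mm/d
Over 7 days: 5.6917 × 7 = 39.842 mm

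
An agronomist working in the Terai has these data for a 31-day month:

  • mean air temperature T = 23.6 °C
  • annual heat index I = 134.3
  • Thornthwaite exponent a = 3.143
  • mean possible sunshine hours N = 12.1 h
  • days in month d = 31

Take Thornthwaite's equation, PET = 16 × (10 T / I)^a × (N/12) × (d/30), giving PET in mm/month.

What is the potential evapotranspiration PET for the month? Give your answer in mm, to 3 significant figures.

10T/I = 10 × 23.6 / 134.3 = 1.7573
(10T/I)^a = 1.7573^3.143 = 5.8823
Uncorrected PET = 16 × 5.8823 = 94.117 mm
Correction = (N/12)(d/30) = (12.1/12)(31/30) = 1.0419
PET = 94.117 × 1.0419 = 98.061 mm/month

98.1 mm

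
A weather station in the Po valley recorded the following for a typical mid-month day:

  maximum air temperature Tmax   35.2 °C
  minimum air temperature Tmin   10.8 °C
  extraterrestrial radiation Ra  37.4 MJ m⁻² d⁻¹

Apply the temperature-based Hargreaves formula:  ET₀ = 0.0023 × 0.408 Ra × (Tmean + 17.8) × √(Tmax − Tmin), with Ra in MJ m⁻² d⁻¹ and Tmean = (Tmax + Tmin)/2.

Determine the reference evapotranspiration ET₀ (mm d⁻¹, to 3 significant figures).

Tmean = (35.2 + 10.8)/2 = 23.00 °C
0.408 Ra = 0.408 × 37.4 = 15.2592 mm/d equivalent
ET₀ = 0.0023 × 15.2592 × (23.00 + 17.8) × √24.4 = 0.0023 × 15.2592 × 40.80 × 4.9396 = 7.0731 mm/d

7.07 mm d⁻¹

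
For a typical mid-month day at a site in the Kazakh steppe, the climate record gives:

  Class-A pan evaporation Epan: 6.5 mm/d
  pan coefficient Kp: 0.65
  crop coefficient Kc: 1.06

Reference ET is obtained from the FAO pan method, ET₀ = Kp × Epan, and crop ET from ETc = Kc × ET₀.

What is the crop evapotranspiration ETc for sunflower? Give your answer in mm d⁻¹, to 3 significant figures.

4.48 mm d⁻¹

ET₀ = 0.65 × 6.5 = 4.2250 mm/d
ETc = Kc × ET₀ = 1.06 × 4.2250 = 4.4785 mm/d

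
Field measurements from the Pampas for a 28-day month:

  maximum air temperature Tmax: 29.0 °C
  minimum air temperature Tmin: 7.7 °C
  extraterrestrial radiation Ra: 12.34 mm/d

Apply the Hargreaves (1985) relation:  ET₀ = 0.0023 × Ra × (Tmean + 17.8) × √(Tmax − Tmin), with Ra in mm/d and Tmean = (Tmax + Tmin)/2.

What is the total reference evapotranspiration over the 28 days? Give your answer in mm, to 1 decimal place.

Tmean = (29.0 + 7.7)/2 = 18.35 °C
ET₀ = 0.0023 × 12.34 × (18.35 + 17.8) × √21.3 = 0.0023 × 12.34 × 36.15 × 4.6152 = 4.7352 mm/d
Over 28 days: 4.7352 × 28 = 132.586 mm

132.6 mm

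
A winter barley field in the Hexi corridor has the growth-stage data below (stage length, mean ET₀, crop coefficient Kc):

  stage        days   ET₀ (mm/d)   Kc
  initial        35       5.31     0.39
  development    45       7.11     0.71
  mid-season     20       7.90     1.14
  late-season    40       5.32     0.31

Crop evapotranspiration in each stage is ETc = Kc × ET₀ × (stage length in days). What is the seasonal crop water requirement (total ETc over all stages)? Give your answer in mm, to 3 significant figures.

initial: 0.39 × 5.31 × 35 = 72.48 mm
development: 0.71 × 7.11 × 45 = 227.16 mm
mid-season: 1.14 × 7.90 × 20 = 180.12 mm
late-season: 0.31 × 5.32 × 40 = 65.97 mm
Seasonal total = 545.73 mm

546 mm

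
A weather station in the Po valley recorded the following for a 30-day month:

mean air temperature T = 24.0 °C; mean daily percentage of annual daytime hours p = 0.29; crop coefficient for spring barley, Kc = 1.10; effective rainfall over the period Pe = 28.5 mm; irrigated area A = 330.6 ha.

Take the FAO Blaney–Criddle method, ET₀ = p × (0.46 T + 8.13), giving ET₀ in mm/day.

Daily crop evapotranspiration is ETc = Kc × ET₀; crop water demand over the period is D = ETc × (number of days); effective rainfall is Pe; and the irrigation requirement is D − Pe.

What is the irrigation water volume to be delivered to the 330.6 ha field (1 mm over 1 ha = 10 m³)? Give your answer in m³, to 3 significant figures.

512000 m³

ET₀ = 0.29 × (0.46 × 24.0 + 8.13) = 0.29 × 19.170 = 5.5593 mm/d
ETc = Kc × ET₀ = 1.10 × 5.5593 = 6.1152 mm/d
Crop demand D = ETc × 30 d = 6.1152 × 30 = 183.456 mm
D − Pe = 183.456 − 28.5 = 154.956 mm
Volume = 154.956 mm × 330.6 ha × 10 = 512284.5 m³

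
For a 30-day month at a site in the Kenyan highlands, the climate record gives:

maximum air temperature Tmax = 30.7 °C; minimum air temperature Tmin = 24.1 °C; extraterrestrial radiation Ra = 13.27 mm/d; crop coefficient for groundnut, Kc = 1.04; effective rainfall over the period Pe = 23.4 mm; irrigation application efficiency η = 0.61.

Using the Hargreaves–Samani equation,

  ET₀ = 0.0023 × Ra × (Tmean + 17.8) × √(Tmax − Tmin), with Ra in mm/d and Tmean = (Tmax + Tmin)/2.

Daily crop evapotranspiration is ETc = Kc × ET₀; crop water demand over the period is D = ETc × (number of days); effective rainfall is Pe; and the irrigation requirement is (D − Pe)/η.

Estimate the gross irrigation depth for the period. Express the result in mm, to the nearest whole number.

143 mm

Tmean = (30.7 + 24.1)/2 = 27.40 °C
ET₀ = 0.0023 × 13.27 × (27.40 + 17.8) × √6.6 = 0.0023 × 13.27 × 45.20 × 2.5690 = 3.5441 mm/d
ETc = Kc × ET₀ = 1.04 × 3.5441 = 3.6859 mm/d
Crop demand D = ETc × 30 d = 3.6859 × 30 = 110.577 mm
D − Pe = 110.577 − 23.4 = 87.177 mm
Gross irrigation = 87.177 / 0.61 = 142.913 mm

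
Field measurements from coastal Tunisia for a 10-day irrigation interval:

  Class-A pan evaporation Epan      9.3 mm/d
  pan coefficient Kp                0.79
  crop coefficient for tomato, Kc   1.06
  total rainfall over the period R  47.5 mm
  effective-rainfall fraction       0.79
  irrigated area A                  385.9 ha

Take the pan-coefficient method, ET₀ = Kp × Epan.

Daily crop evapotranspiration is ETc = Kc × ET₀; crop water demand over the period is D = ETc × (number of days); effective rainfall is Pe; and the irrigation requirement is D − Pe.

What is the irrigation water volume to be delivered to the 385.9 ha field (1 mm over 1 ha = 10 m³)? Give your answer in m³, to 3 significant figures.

ET₀ = 0.79 × 9.3 = 7.3470 mm/d
ETc = Kc × ET₀ = 1.06 × 7.3470 = 7.7878 mm/d
Crop demand D = ETc × 10 d = 7.7878 × 10 = 77.878 mm
Pe = 0.79 × 47.5 = 37.525 mm
D − Pe = 77.878 − 37.525 = 40.353 mm
Volume = 40.353 mm × 385.9 ha × 10 = 155722.2 m³

156000 m³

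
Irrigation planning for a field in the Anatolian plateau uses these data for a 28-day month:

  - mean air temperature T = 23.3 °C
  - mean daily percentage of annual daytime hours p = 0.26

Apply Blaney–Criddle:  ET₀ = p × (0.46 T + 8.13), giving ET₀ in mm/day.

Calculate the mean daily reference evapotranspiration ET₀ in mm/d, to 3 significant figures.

4.90 mm/d

ET₀ = 0.26 × (0.46 × 23.3 + 8.13) = 0.26 × 18.848 = 4.9005 mm/d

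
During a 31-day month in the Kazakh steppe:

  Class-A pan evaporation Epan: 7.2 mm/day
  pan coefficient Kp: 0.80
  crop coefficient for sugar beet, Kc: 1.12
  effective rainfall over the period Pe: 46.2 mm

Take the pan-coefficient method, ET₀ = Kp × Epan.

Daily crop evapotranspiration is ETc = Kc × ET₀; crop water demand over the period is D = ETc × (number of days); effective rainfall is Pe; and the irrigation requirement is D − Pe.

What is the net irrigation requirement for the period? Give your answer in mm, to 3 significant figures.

ET₀ = 0.80 × 7.2 = 5.7600 mm/d
ETc = Kc × ET₀ = 1.12 × 5.7600 = 6.4512 mm/d
Crop demand D = ETc × 31 d = 6.4512 × 31 = 199.987 mm
D − Pe = 199.987 − 46.2 = 153.787 mm

154 mm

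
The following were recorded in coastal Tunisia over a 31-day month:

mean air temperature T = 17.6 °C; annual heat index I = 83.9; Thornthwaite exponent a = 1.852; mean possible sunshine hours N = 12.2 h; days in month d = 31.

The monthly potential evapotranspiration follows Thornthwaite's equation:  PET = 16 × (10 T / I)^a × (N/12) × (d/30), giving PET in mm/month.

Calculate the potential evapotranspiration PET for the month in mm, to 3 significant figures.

66.3 mm

10T/I = 10 × 17.6 / 83.9 = 2.0977
(10T/I)^a = 2.0977^1.852 = 3.9434
Uncorrected PET = 16 × 3.9434 = 63.094 mm
Correction = (N/12)(d/30) = (12.2/12)(31/30) = 1.0506
PET = 63.094 × 1.0506 = 66.287 mm/month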